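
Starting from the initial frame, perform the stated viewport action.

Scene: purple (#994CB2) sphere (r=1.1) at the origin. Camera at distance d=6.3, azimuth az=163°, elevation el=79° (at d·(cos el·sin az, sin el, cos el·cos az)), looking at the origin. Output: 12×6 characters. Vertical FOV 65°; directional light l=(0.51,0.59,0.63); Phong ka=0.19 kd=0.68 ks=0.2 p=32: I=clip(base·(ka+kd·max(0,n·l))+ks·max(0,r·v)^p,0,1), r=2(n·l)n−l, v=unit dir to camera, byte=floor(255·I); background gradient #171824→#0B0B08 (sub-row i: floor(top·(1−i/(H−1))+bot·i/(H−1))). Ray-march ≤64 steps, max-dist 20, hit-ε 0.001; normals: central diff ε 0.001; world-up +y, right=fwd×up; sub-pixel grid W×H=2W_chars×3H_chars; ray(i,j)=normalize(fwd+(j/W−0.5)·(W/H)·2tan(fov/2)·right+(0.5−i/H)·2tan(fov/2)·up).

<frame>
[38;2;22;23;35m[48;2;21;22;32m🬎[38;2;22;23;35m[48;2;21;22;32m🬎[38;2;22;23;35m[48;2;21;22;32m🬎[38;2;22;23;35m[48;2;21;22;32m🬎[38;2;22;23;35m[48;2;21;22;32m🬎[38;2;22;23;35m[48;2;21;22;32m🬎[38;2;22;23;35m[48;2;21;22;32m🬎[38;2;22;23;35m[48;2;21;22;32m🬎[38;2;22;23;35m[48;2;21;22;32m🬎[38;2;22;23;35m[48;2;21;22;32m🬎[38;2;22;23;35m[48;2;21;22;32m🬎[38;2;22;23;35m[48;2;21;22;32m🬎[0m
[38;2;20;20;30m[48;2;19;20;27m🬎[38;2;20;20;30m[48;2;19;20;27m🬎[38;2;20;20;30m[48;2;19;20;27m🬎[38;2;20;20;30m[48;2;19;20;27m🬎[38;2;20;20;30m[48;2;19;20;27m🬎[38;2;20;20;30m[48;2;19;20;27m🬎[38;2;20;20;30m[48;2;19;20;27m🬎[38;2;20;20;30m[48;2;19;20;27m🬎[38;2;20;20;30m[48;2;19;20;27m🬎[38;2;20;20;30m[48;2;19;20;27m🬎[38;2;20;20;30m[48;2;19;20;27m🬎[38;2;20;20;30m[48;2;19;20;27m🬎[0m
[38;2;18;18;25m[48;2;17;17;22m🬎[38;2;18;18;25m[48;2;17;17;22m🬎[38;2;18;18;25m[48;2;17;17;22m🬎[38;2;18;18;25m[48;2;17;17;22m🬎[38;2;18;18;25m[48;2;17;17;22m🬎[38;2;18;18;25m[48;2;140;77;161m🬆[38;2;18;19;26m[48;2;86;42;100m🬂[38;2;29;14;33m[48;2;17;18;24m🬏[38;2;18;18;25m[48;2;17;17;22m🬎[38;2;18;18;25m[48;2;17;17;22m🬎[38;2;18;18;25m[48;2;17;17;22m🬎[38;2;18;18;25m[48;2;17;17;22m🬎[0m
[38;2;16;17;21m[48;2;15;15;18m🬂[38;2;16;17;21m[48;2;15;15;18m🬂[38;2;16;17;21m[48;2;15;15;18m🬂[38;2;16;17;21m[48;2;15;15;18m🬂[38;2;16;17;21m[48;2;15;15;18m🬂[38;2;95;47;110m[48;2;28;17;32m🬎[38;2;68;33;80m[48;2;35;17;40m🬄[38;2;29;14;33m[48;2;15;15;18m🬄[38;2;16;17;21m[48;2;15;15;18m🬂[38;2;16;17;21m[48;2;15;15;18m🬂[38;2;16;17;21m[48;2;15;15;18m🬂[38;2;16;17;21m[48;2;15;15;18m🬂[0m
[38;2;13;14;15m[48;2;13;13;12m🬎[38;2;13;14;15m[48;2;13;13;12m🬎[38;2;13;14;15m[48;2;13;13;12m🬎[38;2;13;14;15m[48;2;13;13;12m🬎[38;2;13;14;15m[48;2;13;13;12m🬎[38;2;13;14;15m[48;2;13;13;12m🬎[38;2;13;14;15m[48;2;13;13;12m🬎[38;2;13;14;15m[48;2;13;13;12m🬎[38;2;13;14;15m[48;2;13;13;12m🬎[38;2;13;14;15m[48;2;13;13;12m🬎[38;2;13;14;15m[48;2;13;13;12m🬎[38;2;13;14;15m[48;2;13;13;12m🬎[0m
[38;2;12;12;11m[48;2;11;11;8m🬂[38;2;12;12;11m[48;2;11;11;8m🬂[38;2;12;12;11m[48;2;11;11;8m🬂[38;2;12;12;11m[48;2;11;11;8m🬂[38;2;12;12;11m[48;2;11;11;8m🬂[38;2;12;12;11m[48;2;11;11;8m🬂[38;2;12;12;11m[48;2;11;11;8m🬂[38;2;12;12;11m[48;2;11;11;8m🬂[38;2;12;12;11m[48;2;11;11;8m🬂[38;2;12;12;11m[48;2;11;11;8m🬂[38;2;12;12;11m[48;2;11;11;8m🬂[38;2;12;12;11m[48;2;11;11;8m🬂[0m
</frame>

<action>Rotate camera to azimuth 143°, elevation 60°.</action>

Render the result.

<frame>
[38;2;22;23;35m[48;2;21;22;32m🬎[38;2;22;23;35m[48;2;21;22;32m🬎[38;2;22;23;35m[48;2;21;22;32m🬎[38;2;22;23;35m[48;2;21;22;32m🬎[38;2;22;23;35m[48;2;21;22;32m🬎[38;2;22;23;35m[48;2;21;22;32m🬎[38;2;22;23;35m[48;2;21;22;32m🬎[38;2;22;23;35m[48;2;21;22;32m🬎[38;2;22;23;35m[48;2;21;22;32m🬎[38;2;22;23;35m[48;2;21;22;32m🬎[38;2;22;23;35m[48;2;21;22;32m🬎[38;2;22;23;35m[48;2;21;22;32m🬎[0m
[38;2;20;20;30m[48;2;19;20;27m🬎[38;2;20;20;30m[48;2;19;20;27m🬎[38;2;20;20;30m[48;2;19;20;27m🬎[38;2;20;20;30m[48;2;19;20;27m🬎[38;2;20;20;30m[48;2;19;20;27m🬎[38;2;20;20;30m[48;2;19;20;27m🬎[38;2;20;20;30m[48;2;19;20;27m🬎[38;2;20;20;30m[48;2;19;20;27m🬎[38;2;20;20;30m[48;2;19;20;27m🬎[38;2;20;20;30m[48;2;19;20;27m🬎[38;2;20;20;30m[48;2;19;20;27m🬎[38;2;20;20;30m[48;2;19;20;27m🬎[0m
[38;2;18;18;25m[48;2;17;17;22m🬎[38;2;18;18;25m[48;2;17;17;22m🬎[38;2;18;18;25m[48;2;17;17;22m🬎[38;2;18;18;25m[48;2;17;17;22m🬎[38;2;18;18;25m[48;2;17;17;22m🬎[38;2;18;18;25m[48;2;128;67;147m🬆[38;2;30;21;38m[48;2;79;39;92m🬡[38;2;29;14;33m[48;2;17;18;24m🬏[38;2;18;18;25m[48;2;17;17;22m🬎[38;2;18;18;25m[48;2;17;17;22m🬎[38;2;18;18;25m[48;2;17;17;22m🬎[38;2;18;18;25m[48;2;17;17;22m🬎[0m
[38;2;16;17;21m[48;2;15;15;18m🬂[38;2;16;17;21m[48;2;15;15;18m🬂[38;2;16;17;21m[48;2;15;15;18m🬂[38;2;16;17;21m[48;2;15;15;18m🬂[38;2;16;17;21m[48;2;15;15;18m🬂[38;2;96;47;112m[48;2;31;19;36m🬎[38;2;62;30;72m[48;2;32;15;36m🬄[38;2;29;14;33m[48;2;15;15;18m🬄[38;2;16;17;21m[48;2;15;15;18m🬂[38;2;16;17;21m[48;2;15;15;18m🬂[38;2;16;17;21m[48;2;15;15;18m🬂[38;2;16;17;21m[48;2;15;15;18m🬂[0m
[38;2;13;14;15m[48;2;13;13;12m🬎[38;2;13;14;15m[48;2;13;13;12m🬎[38;2;13;14;15m[48;2;13;13;12m🬎[38;2;13;14;15m[48;2;13;13;12m🬎[38;2;13;14;15m[48;2;13;13;12m🬎[38;2;13;14;15m[48;2;13;13;12m🬎[38;2;13;14;15m[48;2;13;13;12m🬎[38;2;13;14;15m[48;2;13;13;12m🬎[38;2;13;14;15m[48;2;13;13;12m🬎[38;2;13;14;15m[48;2;13;13;12m🬎[38;2;13;14;15m[48;2;13;13;12m🬎[38;2;13;14;15m[48;2;13;13;12m🬎[0m
[38;2;12;12;11m[48;2;11;11;8m🬂[38;2;12;12;11m[48;2;11;11;8m🬂[38;2;12;12;11m[48;2;11;11;8m🬂[38;2;12;12;11m[48;2;11;11;8m🬂[38;2;12;12;11m[48;2;11;11;8m🬂[38;2;12;12;11m[48;2;11;11;8m🬂[38;2;12;12;11m[48;2;11;11;8m🬂[38;2;12;12;11m[48;2;11;11;8m🬂[38;2;12;12;11m[48;2;11;11;8m🬂[38;2;12;12;11m[48;2;11;11;8m🬂[38;2;12;12;11m[48;2;11;11;8m🬂[38;2;12;12;11m[48;2;11;11;8m🬂[0m
</frame>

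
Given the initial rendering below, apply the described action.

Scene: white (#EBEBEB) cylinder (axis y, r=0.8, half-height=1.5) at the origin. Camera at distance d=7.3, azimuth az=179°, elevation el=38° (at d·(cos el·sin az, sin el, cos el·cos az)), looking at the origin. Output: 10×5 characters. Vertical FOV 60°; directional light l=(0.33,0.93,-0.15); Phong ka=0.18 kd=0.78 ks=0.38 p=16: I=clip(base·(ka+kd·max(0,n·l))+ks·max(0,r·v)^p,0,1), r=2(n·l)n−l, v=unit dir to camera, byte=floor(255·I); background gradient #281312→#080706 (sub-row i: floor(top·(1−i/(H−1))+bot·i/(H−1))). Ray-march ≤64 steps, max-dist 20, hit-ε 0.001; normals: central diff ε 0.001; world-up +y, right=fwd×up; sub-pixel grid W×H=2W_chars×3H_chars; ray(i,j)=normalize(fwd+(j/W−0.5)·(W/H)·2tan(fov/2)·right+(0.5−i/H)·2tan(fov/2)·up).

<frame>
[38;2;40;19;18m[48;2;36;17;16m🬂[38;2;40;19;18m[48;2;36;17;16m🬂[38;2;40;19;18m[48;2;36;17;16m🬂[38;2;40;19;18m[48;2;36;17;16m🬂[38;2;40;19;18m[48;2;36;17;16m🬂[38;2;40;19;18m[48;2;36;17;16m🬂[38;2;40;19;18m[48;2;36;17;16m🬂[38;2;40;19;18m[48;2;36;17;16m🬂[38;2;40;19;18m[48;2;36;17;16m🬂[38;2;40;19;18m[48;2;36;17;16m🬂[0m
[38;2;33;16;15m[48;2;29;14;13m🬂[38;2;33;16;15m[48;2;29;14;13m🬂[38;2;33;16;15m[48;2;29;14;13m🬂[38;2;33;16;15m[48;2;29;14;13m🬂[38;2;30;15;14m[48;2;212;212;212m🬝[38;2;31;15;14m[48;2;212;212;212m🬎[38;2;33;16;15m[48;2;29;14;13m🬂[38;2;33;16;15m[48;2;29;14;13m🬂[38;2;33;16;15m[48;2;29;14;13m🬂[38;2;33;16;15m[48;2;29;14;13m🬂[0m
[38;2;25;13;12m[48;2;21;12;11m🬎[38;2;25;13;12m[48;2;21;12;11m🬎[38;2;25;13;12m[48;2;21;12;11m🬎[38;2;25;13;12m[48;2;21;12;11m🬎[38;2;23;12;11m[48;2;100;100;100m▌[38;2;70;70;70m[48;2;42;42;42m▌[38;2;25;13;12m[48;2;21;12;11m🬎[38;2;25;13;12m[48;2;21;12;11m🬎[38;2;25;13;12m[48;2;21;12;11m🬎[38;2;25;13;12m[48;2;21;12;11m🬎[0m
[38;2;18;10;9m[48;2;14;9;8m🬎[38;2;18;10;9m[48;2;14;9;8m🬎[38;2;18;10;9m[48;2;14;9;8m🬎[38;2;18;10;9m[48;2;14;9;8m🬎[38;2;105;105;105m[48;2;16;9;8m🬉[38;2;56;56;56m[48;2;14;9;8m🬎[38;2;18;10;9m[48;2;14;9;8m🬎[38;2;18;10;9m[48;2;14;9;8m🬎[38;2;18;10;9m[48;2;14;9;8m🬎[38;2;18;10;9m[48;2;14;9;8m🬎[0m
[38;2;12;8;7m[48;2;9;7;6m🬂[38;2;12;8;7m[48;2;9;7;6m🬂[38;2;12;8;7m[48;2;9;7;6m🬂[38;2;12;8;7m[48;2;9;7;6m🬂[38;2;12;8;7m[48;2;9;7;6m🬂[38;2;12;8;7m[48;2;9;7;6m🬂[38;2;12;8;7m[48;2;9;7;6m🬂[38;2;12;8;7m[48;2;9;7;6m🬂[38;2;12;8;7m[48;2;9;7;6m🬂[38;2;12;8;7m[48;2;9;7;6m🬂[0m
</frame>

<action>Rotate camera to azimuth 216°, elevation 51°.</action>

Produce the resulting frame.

<frame>
[38;2;40;19;18m[48;2;36;17;16m🬂[38;2;40;19;18m[48;2;36;17;16m🬂[38;2;40;19;18m[48;2;36;17;16m🬂[38;2;40;19;18m[48;2;36;17;16m🬂[38;2;40;19;18m[48;2;36;17;16m🬂[38;2;40;19;18m[48;2;36;17;16m🬂[38;2;40;19;18m[48;2;36;17;16m🬂[38;2;40;19;18m[48;2;36;17;16m🬂[38;2;40;19;18m[48;2;36;17;16m🬂[38;2;40;19;18m[48;2;36;17;16m🬂[0m
[38;2;33;16;15m[48;2;29;14;13m🬂[38;2;33;16;15m[48;2;29;14;13m🬂[38;2;33;16;15m[48;2;29;14;13m🬂[38;2;33;16;15m[48;2;29;14;13m🬂[38;2;30;15;14m[48;2;212;212;212m🬝[38;2;31;15;14m[48;2;212;212;212m🬎[38;2;33;16;15m[48;2;29;14;13m🬂[38;2;33;16;15m[48;2;29;14;13m🬂[38;2;33;16;15m[48;2;29;14;13m🬂[38;2;33;16;15m[48;2;29;14;13m🬂[0m
[38;2;25;13;12m[48;2;21;12;11m🬎[38;2;25;13;12m[48;2;21;12;11m🬎[38;2;25;13;12m[48;2;21;12;11m🬎[38;2;25;13;12m[48;2;21;12;11m🬎[38;2;213;213;213m[48;2;42;35;35m🬁[38;2;212;212;212m[48;2;42;42;42m🬂[38;2;25;13;12m[48;2;21;12;11m🬎[38;2;25;13;12m[48;2;21;12;11m🬎[38;2;25;13;12m[48;2;21;12;11m🬎[38;2;25;13;12m[48;2;21;12;11m🬎[0m
[38;2;18;10;9m[48;2;14;9;8m🬎[38;2;18;10;9m[48;2;14;9;8m🬎[38;2;18;10;9m[48;2;14;9;8m🬎[38;2;18;10;9m[48;2;14;9;8m🬎[38;2;79;79;79m[48;2;16;9;8m🬁[38;2;42;42;42m[48;2;15;9;8m🬆[38;2;18;10;9m[48;2;14;9;8m🬎[38;2;18;10;9m[48;2;14;9;8m🬎[38;2;18;10;9m[48;2;14;9;8m🬎[38;2;18;10;9m[48;2;14;9;8m🬎[0m
[38;2;12;8;7m[48;2;9;7;6m🬂[38;2;12;8;7m[48;2;9;7;6m🬂[38;2;12;8;7m[48;2;9;7;6m🬂[38;2;12;8;7m[48;2;9;7;6m🬂[38;2;12;8;7m[48;2;9;7;6m🬂[38;2;12;8;7m[48;2;9;7;6m🬂[38;2;12;8;7m[48;2;9;7;6m🬂[38;2;12;8;7m[48;2;9;7;6m🬂[38;2;12;8;7m[48;2;9;7;6m🬂[38;2;12;8;7m[48;2;9;7;6m🬂[0m
</frame>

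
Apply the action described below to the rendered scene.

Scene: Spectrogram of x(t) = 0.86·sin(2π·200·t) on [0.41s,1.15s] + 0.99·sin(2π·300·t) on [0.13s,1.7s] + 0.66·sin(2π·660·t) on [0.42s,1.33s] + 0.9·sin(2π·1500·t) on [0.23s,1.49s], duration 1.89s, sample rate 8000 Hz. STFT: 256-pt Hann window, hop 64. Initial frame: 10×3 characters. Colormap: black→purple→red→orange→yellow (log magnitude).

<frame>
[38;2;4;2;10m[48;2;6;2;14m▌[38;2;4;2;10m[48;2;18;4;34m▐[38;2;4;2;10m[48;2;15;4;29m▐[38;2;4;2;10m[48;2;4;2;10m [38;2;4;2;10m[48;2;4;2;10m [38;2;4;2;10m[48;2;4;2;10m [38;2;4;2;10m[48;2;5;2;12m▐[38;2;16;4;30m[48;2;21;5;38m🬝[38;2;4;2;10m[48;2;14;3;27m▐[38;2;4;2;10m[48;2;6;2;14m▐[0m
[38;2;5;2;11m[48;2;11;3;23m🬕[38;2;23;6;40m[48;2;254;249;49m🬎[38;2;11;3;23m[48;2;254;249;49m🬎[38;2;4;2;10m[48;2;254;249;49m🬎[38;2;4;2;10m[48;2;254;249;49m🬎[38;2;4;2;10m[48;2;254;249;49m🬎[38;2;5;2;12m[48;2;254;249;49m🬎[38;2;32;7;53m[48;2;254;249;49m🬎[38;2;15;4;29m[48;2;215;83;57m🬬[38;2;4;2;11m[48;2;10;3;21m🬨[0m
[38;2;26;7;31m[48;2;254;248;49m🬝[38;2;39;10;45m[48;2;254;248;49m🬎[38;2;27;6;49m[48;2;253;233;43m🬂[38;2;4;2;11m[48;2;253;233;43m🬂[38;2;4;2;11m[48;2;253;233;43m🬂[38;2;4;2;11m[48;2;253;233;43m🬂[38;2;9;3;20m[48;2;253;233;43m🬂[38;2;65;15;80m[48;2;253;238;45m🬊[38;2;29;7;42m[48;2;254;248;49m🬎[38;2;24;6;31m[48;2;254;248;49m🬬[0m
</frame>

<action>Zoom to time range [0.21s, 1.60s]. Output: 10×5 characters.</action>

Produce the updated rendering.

<frame>
[38;2;4;2;10m[48;2;15;4;29m▐[38;2;12;3;24m[48;2;16;4;30m▐[38;2;4;2;10m[48;2;4;2;10m [38;2;4;2;10m[48;2;4;2;10m [38;2;4;2;10m[48;2;4;2;10m [38;2;4;2;10m[48;2;4;2;10m [38;2;4;2;10m[48;2;5;2;12m▌[38;2;4;2;10m[48;2;4;2;10m [38;2;4;2;10m[48;2;15;4;29m▐[38;2;4;2;10m[48;2;17;4;31m▐[0m
[38;2;4;2;10m[48;2;19;5;36m▐[38;2;13;3;26m[48;2;17;4;33m▐[38;2;4;2;10m[48;2;4;2;10m [38;2;4;2;10m[48;2;4;2;10m [38;2;4;2;10m[48;2;4;2;10m [38;2;4;2;10m[48;2;4;2;10m [38;2;4;2;10m[48;2;5;2;12m▌[38;2;4;2;10m[48;2;4;2;10m [38;2;4;2;10m[48;2;17;4;32m▐[38;2;4;2;10m[48;2;22;5;40m▐[0m
[38;2;16;4;31m[48;2;132;33;84m🬬[38;2;17;4;33m[48;2;23;5;43m🬨[38;2;4;2;10m[48;2;4;2;11m🬎[38;2;4;2;10m[48;2;4;2;11m🬎[38;2;4;2;10m[48;2;4;2;11m🬎[38;2;4;2;10m[48;2;4;2;11m🬎[38;2;4;2;10m[48;2;6;2;14m▌[38;2;4;2;10m[48;2;4;2;11m🬎[38;2;4;2;10m[48;2;22;5;40m▐[38;2;18;4;33m[48;2;159;41;82m🬬[0m
[38;2;254;249;49m[48;2;36;9;45m🬂[38;2;254;249;49m[48;2;59;14;74m🬂[38;2;254;249;49m[48;2;5;2;12m🬂[38;2;254;249;49m[48;2;5;2;12m🬂[38;2;254;249;49m[48;2;5;2;12m🬂[38;2;254;249;49m[48;2;5;2;12m🬂[38;2;254;249;49m[48;2;9;2;19m🬂[38;2;254;249;49m[48;2;5;2;12m🬂[38;2;254;249;49m[48;2;37;9;43m🬂[38;2;254;249;49m[48;2;34;8;39m🬀[0m
[38;2;18;4;34m[48;2;230;158;58m🬂[38;2;239;131;24m[48;2;253;235;44m🬀[38;2;253;218;37m[48;2;254;241;46m🬂[38;2;253;218;37m[48;2;254;241;46m🬂[38;2;253;218;37m[48;2;254;241;46m🬂[38;2;253;218;37m[48;2;254;241;46m🬂[38;2;253;218;37m[48;2;254;241;46m🬂[38;2;253;233;43m[48;2;206;65;70m🬎[38;2;5;2;12m[48;2;235;169;54m🬁[38;2;20;5;37m[48;2;230;157;59m🬂[0m
</frame>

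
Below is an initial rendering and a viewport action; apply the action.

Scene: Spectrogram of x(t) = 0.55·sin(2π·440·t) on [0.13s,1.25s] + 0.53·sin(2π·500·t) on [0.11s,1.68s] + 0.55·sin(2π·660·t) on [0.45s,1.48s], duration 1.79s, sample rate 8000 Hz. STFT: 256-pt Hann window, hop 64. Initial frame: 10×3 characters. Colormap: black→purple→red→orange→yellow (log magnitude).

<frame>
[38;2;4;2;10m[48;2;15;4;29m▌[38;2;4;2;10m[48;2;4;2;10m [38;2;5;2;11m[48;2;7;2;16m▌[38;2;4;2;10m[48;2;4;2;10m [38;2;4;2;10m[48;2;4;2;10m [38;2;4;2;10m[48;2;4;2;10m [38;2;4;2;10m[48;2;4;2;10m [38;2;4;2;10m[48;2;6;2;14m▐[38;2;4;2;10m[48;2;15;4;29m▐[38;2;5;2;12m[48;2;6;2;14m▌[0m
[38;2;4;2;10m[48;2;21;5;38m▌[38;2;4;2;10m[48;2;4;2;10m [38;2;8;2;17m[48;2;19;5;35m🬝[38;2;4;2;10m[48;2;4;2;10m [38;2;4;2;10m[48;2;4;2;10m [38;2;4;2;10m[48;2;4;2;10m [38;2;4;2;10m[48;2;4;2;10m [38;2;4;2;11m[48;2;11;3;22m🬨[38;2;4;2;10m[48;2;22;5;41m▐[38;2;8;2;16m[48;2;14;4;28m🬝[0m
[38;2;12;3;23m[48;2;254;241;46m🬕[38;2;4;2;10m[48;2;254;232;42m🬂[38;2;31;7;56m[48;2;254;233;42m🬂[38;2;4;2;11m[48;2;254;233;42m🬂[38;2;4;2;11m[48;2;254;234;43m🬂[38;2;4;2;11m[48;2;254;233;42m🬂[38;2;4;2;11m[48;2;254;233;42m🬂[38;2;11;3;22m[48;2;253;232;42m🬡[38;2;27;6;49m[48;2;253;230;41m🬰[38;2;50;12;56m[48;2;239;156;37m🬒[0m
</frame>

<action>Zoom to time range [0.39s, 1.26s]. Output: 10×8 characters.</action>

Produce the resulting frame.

<frame>
[38;2;4;2;10m[48;2;7;2;15m▌[38;2;4;2;10m[48;2;4;2;10m [38;2;4;2;10m[48;2;4;2;10m [38;2;4;2;10m[48;2;4;2;10m [38;2;4;2;10m[48;2;4;2;10m [38;2;4;2;10m[48;2;4;2;10m [38;2;4;2;10m[48;2;4;2;10m [38;2;4;2;10m[48;2;4;2;10m [38;2;4;2;10m[48;2;4;2;10m [38;2;4;2;10m[48;2;4;2;10m [0m
[38;2;4;2;10m[48;2;7;2;15m▌[38;2;4;2;10m[48;2;4;2;10m [38;2;4;2;10m[48;2;4;2;10m [38;2;4;2;10m[48;2;4;2;10m [38;2;4;2;10m[48;2;4;2;10m [38;2;4;2;10m[48;2;4;2;10m [38;2;4;2;10m[48;2;4;2;10m [38;2;4;2;10m[48;2;4;2;10m [38;2;4;2;10m[48;2;4;2;10m [38;2;4;2;10m[48;2;4;2;10m [0m
[38;2;4;2;11m[48;2;8;2;16m▌[38;2;4;2;10m[48;2;4;2;10m [38;2;4;2;10m[48;2;4;2;10m [38;2;4;2;10m[48;2;4;2;10m [38;2;4;2;10m[48;2;4;2;10m [38;2;4;2;10m[48;2;4;2;10m [38;2;4;2;10m[48;2;4;2;10m [38;2;4;2;10m[48;2;4;2;10m [38;2;4;2;10m[48;2;4;2;10m [38;2;4;2;10m[48;2;4;2;10m [0m
[38;2;4;2;11m[48;2;9;3;19m▌[38;2;4;2;10m[48;2;4;2;10m [38;2;4;2;10m[48;2;4;2;10m [38;2;4;2;10m[48;2;4;2;10m [38;2;4;2;10m[48;2;4;2;10m [38;2;4;2;10m[48;2;4;2;10m [38;2;4;2;10m[48;2;4;2;10m [38;2;4;2;10m[48;2;4;2;10m [38;2;4;2;10m[48;2;4;2;10m [38;2;4;2;10m[48;2;4;2;10m [0m
[38;2;5;2;12m[48;2;13;3;25m▌[38;2;4;2;10m[48;2;4;2;10m [38;2;4;2;10m[48;2;4;2;10m [38;2;4;2;10m[48;2;4;2;10m [38;2;4;2;10m[48;2;4;2;10m [38;2;4;2;10m[48;2;4;2;10m [38;2;4;2;10m[48;2;4;2;10m [38;2;4;2;10m[48;2;4;2;10m [38;2;4;2;10m[48;2;4;2;10m [38;2;4;2;10m[48;2;4;2;10m [0m
[38;2;10;2;20m[48;2;27;6;49m🬕[38;2;4;2;10m[48;2;4;2;10m [38;2;4;2;10m[48;2;4;2;10m [38;2;4;2;10m[48;2;4;2;10m [38;2;4;2;10m[48;2;4;2;10m [38;2;4;2;10m[48;2;4;2;10m [38;2;4;2;10m[48;2;4;2;10m [38;2;4;2;10m[48;2;4;2;10m [38;2;4;2;10m[48;2;4;2;10m [38;2;4;2;10m[48;2;4;2;10m [0m
[38;2;29;6;52m[48;2;253;225;39m🬆[38;2;5;2;12m[48;2;252;217;36m🬂[38;2;5;2;12m[48;2;252;217;36m🬂[38;2;5;2;12m[48;2;252;217;36m🬂[38;2;5;2;12m[48;2;252;217;36m🬂[38;2;5;2;12m[48;2;252;217;36m🬂[38;2;5;2;12m[48;2;252;217;36m🬂[38;2;5;2;12m[48;2;252;217;36m🬂[38;2;5;2;12m[48;2;252;217;36m🬂[38;2;5;2;12m[48;2;252;217;36m🬂[0m
[38;2;254;244;47m[48;2;26;6;47m🬂[38;2;254;247;48m[48;2;5;2;11m🬂[38;2;254;246;48m[48;2;4;2;11m🬂[38;2;254;245;47m[48;2;4;2;11m🬂[38;2;254;247;48m[48;2;5;2;11m🬂[38;2;254;244;47m[48;2;4;2;11m🬂[38;2;254;249;49m[48;2;5;2;11m🬂[38;2;254;245;47m[48;2;4;2;11m🬂[38;2;254;246;48m[48;2;5;2;11m🬂[38;2;254;247;48m[48;2;5;2;11m🬂[0m
</frame>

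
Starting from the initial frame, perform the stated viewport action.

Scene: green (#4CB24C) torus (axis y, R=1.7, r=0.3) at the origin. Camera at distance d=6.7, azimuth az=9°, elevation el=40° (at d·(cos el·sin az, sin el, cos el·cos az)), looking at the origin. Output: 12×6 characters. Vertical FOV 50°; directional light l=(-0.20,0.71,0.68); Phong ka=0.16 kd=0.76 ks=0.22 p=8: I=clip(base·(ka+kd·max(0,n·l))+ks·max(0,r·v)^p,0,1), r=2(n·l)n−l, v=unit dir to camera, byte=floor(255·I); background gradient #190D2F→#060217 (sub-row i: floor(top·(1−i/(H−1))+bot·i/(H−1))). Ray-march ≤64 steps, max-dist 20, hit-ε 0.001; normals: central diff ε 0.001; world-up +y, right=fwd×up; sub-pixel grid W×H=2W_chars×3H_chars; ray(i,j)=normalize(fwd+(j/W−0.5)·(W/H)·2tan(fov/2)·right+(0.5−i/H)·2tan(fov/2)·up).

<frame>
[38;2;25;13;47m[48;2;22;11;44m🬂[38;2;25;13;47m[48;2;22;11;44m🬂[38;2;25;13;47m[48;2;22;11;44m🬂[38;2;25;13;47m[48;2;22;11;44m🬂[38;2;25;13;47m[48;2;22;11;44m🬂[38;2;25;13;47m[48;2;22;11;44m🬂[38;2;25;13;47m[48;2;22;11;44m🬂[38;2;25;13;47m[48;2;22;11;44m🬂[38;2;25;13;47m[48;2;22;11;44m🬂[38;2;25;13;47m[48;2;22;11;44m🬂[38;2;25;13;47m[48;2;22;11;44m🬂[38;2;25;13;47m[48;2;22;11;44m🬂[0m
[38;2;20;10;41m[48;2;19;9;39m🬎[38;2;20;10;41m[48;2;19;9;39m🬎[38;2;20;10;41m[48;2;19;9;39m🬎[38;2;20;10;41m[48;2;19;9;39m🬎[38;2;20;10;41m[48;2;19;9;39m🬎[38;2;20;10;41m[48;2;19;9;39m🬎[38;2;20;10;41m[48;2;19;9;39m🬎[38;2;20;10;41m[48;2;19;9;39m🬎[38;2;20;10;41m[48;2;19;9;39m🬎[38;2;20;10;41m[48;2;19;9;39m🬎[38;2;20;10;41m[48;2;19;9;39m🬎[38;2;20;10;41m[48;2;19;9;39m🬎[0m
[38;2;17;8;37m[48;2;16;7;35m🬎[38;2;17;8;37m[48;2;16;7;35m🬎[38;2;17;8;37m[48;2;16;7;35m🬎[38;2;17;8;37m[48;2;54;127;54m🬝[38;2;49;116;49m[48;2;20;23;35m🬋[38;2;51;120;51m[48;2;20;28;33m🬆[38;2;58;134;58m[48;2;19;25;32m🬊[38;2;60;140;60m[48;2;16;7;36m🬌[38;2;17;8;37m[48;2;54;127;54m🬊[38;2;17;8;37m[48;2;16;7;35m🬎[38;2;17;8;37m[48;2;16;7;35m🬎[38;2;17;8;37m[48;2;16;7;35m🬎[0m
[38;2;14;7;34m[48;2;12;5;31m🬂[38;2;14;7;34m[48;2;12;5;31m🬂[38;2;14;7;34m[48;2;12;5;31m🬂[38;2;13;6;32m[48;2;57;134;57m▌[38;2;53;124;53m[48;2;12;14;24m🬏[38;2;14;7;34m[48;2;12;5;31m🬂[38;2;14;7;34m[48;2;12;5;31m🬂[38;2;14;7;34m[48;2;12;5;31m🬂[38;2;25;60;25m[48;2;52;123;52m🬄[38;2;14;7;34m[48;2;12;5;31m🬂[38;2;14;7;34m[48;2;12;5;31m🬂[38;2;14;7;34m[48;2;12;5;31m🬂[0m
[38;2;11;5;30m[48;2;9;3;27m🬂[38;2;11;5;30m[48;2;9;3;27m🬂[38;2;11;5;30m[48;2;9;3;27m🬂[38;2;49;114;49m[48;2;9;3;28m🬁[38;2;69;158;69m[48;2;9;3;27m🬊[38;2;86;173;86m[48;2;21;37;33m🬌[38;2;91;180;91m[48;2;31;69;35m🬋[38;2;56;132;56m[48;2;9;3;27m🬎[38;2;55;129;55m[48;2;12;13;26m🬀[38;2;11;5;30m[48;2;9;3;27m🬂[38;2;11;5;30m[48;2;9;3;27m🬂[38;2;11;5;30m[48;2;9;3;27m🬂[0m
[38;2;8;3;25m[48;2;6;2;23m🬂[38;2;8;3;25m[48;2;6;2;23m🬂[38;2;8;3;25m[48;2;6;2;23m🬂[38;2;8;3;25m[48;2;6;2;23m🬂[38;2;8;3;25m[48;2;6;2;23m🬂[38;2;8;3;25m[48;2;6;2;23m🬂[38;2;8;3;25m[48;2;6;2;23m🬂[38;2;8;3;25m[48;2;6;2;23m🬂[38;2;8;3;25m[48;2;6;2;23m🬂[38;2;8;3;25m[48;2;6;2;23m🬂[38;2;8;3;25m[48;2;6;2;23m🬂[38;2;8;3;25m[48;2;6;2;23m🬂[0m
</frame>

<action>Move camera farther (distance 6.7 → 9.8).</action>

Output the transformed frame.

<frame>
[38;2;25;13;47m[48;2;22;11;44m🬂[38;2;25;13;47m[48;2;22;11;44m🬂[38;2;25;13;47m[48;2;22;11;44m🬂[38;2;25;13;47m[48;2;22;11;44m🬂[38;2;25;13;47m[48;2;22;11;44m🬂[38;2;25;13;47m[48;2;22;11;44m🬂[38;2;25;13;47m[48;2;22;11;44m🬂[38;2;25;13;47m[48;2;22;11;44m🬂[38;2;25;13;47m[48;2;22;11;44m🬂[38;2;25;13;47m[48;2;22;11;44m🬂[38;2;25;13;47m[48;2;22;11;44m🬂[38;2;25;13;47m[48;2;22;11;44m🬂[0m
[38;2;20;10;41m[48;2;19;9;39m🬎[38;2;20;10;41m[48;2;19;9;39m🬎[38;2;20;10;41m[48;2;19;9;39m🬎[38;2;20;10;41m[48;2;19;9;39m🬎[38;2;20;10;41m[48;2;19;9;39m🬎[38;2;20;10;41m[48;2;19;9;39m🬎[38;2;20;10;41m[48;2;19;9;39m🬎[38;2;20;10;41m[48;2;19;9;39m🬎[38;2;20;10;41m[48;2;19;9;39m🬎[38;2;20;10;41m[48;2;19;9;39m🬎[38;2;20;10;41m[48;2;19;9;39m🬎[38;2;20;10;41m[48;2;19;9;39m🬎[0m
[38;2;17;8;37m[48;2;16;7;35m🬎[38;2;17;8;37m[48;2;16;7;35m🬎[38;2;17;8;37m[48;2;16;7;35m🬎[38;2;17;8;37m[48;2;16;7;35m🬎[38;2;17;8;37m[48;2;49;116;49m🬝[38;2;56;130;56m[48;2;17;16;32m🬋[38;2;91;183;91m[48;2;17;8;36m🬋[38;2;17;8;37m[48;2;49;115;49m🬊[38;2;17;8;37m[48;2;16;7;35m🬎[38;2;17;8;37m[48;2;16;7;35m🬎[38;2;17;8;37m[48;2;16;7;35m🬎[38;2;17;8;37m[48;2;16;7;35m🬎[0m
[38;2;14;7;34m[48;2;12;5;31m🬂[38;2;14;7;34m[48;2;12;5;31m🬂[38;2;14;7;34m[48;2;12;5;31m🬂[38;2;14;7;34m[48;2;12;5;31m🬂[38;2;16;19;30m[48;2;57;136;57m🬕[38;2;13;6;33m[48;2;71;158;71m🬎[38;2;13;6;33m[48;2;54;128;54m🬎[38;2;13;6;33m[48;2;49;116;49m🬄[38;2;14;7;34m[48;2;12;5;31m🬂[38;2;14;7;34m[48;2;12;5;31m🬂[38;2;14;7;34m[48;2;12;5;31m🬂[38;2;14;7;34m[48;2;12;5;31m🬂[0m
[38;2;11;5;30m[48;2;9;3;27m🬂[38;2;11;5;30m[48;2;9;3;27m🬂[38;2;11;5;30m[48;2;9;3;27m🬂[38;2;11;5;30m[48;2;9;3;27m🬂[38;2;11;5;30m[48;2;9;3;27m🬂[38;2;43;100;43m[48;2;9;3;28m🬁[38;2;42;99;42m[48;2;9;3;27m🬂[38;2;11;5;30m[48;2;9;3;27m🬂[38;2;11;5;30m[48;2;9;3;27m🬂[38;2;11;5;30m[48;2;9;3;27m🬂[38;2;11;5;30m[48;2;9;3;27m🬂[38;2;11;5;30m[48;2;9;3;27m🬂[0m
[38;2;8;3;25m[48;2;6;2;23m🬂[38;2;8;3;25m[48;2;6;2;23m🬂[38;2;8;3;25m[48;2;6;2;23m🬂[38;2;8;3;25m[48;2;6;2;23m🬂[38;2;8;3;25m[48;2;6;2;23m🬂[38;2;8;3;25m[48;2;6;2;23m🬂[38;2;8;3;25m[48;2;6;2;23m🬂[38;2;8;3;25m[48;2;6;2;23m🬂[38;2;8;3;25m[48;2;6;2;23m🬂[38;2;8;3;25m[48;2;6;2;23m🬂[38;2;8;3;25m[48;2;6;2;23m🬂[38;2;8;3;25m[48;2;6;2;23m🬂[0m
</frame>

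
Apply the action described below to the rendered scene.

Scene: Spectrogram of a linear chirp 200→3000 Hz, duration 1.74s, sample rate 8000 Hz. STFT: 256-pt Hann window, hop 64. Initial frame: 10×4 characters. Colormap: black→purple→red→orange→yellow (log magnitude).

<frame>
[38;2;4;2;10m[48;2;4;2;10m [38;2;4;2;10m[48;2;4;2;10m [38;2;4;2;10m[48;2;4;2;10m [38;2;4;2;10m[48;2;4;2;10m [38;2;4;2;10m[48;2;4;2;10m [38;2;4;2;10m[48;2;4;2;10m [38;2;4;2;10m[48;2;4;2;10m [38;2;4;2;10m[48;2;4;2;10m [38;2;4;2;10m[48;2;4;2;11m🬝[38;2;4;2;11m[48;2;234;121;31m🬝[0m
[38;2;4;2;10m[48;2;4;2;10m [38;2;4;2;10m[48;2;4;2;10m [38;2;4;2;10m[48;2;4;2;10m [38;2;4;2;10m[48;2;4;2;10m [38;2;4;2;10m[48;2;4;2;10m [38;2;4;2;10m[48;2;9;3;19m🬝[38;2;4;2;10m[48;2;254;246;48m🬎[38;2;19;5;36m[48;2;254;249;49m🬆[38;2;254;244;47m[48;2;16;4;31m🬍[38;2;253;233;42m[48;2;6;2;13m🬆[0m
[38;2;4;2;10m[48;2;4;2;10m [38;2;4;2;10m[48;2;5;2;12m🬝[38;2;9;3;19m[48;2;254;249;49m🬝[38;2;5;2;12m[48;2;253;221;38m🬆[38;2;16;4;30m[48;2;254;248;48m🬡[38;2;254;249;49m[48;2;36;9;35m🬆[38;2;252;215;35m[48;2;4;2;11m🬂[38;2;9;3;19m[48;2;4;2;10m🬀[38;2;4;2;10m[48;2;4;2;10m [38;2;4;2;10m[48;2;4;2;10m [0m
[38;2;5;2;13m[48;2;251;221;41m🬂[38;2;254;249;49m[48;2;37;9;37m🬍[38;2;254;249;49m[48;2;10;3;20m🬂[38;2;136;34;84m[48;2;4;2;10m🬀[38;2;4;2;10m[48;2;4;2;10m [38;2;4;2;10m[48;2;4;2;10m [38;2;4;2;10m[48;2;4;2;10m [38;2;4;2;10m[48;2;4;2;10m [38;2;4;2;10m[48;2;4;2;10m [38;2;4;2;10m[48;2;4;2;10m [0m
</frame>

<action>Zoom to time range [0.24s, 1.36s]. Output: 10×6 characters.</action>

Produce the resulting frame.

<frame>
[38;2;4;2;10m[48;2;4;2;10m [38;2;4;2;10m[48;2;4;2;10m [38;2;4;2;10m[48;2;4;2;10m [38;2;4;2;10m[48;2;4;2;10m [38;2;4;2;10m[48;2;4;2;10m [38;2;4;2;10m[48;2;4;2;10m [38;2;4;2;10m[48;2;4;2;10m [38;2;4;2;10m[48;2;4;2;10m [38;2;4;2;10m[48;2;4;2;10m [38;2;4;2;10m[48;2;4;2;10m [0m
[38;2;4;2;10m[48;2;4;2;10m [38;2;4;2;10m[48;2;4;2;10m [38;2;4;2;10m[48;2;4;2;10m [38;2;4;2;10m[48;2;4;2;10m [38;2;4;2;10m[48;2;4;2;10m [38;2;4;2;10m[48;2;4;2;10m [38;2;4;2;10m[48;2;4;2;10m [38;2;4;2;10m[48;2;4;2;10m [38;2;4;2;10m[48;2;4;2;10m [38;2;4;2;10m[48;2;4;2;11m🬝[0m
[38;2;4;2;10m[48;2;4;2;10m [38;2;4;2;10m[48;2;4;2;10m [38;2;4;2;10m[48;2;4;2;10m [38;2;4;2;10m[48;2;4;2;10m [38;2;4;2;10m[48;2;4;2;10m [38;2;4;2;10m[48;2;4;2;11m🬝[38;2;4;2;10m[48;2;8;3;18m🬝[38;2;11;3;23m[48;2;254;243;47m🬝[38;2;22;6;32m[48;2;254;249;49m🬎[38;2;13;3;25m[48;2;242;204;53m🬂[0m
[38;2;4;2;10m[48;2;4;2;10m [38;2;4;2;10m[48;2;4;2;10m [38;2;4;2;10m[48;2;6;2;13m🬝[38;2;6;2;14m[48;2;221;94;50m🬝[38;2;14;4;28m[48;2;254;249;49m🬎[38;2;11;3;21m[48;2;253;230;41m🬂[38;2;245;210;49m[48;2;11;3;21m🬎[38;2;254;249;49m[48;2;16;4;31m🬂[38;2;251;181;22m[48;2;6;2;14m🬀[38;2;6;2;13m[48;2;4;2;10m🬀[0m
[38;2;7;2;15m[48;2;254;245;47m🬎[38;2;6;2;15m[48;2;245;209;49m🬂[38;2;254;246;48m[48;2;33;7;59m🬍[38;2;253;227;40m[48;2;8;2;17m🬆[38;2;254;248;49m[48;2;13;3;26m🬀[38;2;9;3;19m[48;2;4;2;10m🬀[38;2;4;2;10m[48;2;4;2;10m [38;2;4;2;10m[48;2;4;2;10m [38;2;4;2;10m[48;2;4;2;10m [38;2;4;2;10m[48;2;4;2;10m [0m
[38;2;252;216;36m[48;2;5;2;12m🬂[38;2;16;4;30m[48;2;4;2;10m🬀[38;2;4;2;11m[48;2;4;2;10m🬀[38;2;4;2;10m[48;2;4;2;10m [38;2;4;2;10m[48;2;4;2;10m [38;2;4;2;10m[48;2;4;2;10m [38;2;4;2;10m[48;2;4;2;10m [38;2;4;2;10m[48;2;4;2;10m [38;2;4;2;10m[48;2;4;2;10m [38;2;4;2;10m[48;2;4;2;10m [0m
</frame>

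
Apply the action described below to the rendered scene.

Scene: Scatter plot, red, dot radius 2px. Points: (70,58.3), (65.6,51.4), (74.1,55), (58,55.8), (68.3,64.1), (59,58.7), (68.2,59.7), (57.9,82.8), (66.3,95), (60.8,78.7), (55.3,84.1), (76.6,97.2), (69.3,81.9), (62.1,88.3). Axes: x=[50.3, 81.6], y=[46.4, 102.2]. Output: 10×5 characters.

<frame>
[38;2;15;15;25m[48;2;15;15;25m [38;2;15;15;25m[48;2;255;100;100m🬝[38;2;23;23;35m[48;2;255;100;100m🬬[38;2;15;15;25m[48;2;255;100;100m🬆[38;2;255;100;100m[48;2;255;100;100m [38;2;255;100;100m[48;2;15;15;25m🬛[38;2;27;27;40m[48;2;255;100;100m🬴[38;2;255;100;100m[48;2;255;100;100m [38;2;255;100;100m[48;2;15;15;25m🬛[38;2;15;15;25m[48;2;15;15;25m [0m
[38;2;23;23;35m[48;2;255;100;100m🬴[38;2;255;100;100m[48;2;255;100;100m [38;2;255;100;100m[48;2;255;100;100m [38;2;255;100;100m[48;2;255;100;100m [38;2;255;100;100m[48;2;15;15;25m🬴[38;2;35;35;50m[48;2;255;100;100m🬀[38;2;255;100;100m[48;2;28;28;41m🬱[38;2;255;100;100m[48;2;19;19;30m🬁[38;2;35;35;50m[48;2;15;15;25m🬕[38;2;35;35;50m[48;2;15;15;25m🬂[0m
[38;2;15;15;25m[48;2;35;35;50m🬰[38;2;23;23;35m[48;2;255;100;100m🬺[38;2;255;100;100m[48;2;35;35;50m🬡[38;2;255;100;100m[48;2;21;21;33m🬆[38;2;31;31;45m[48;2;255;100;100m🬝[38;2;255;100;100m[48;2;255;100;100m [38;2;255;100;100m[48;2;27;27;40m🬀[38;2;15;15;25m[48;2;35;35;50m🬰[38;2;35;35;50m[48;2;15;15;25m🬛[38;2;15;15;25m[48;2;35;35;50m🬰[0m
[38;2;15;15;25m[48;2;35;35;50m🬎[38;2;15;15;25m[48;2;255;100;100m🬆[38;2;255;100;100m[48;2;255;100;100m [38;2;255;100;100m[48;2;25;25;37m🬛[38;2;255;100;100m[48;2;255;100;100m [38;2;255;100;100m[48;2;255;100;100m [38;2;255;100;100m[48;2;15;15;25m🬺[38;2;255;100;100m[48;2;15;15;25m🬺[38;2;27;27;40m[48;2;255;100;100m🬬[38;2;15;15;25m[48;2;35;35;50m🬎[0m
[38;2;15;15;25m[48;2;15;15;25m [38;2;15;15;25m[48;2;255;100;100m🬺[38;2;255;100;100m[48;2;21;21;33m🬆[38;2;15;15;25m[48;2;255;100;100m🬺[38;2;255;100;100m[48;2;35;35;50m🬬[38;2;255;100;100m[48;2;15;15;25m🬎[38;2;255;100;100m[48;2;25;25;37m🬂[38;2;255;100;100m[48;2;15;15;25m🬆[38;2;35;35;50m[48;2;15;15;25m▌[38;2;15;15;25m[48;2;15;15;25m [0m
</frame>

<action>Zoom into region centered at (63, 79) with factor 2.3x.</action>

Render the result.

<frame>
[38;2;15;15;25m[48;2;15;15;25m [38;2;15;15;25m[48;2;255;100;100m🬬[38;2;35;35;50m[48;2;15;15;25m▌[38;2;15;15;25m[48;2;255;100;100m🬐[38;2;255;100;100m[48;2;255;100;100m [38;2;15;15;25m[48;2;255;100;100m🬸[38;2;35;35;50m[48;2;15;15;25m▌[38;2;15;15;25m[48;2;15;15;25m [38;2;35;35;50m[48;2;15;15;25m▌[38;2;15;15;25m[48;2;15;15;25m [0m
[38;2;255;100;100m[48;2;25;25;37m🬫[38;2;255;100;100m[48;2;255;100;100m [38;2;255;100;100m[48;2;27;27;40m🬃[38;2;23;23;35m[48;2;255;100;100m🬬[38;2;255;100;100m[48;2;27;27;40m🬀[38;2;35;35;50m[48;2;15;15;25m🬂[38;2;35;35;50m[48;2;15;15;25m🬕[38;2;35;35;50m[48;2;15;15;25m🬂[38;2;35;35;50m[48;2;255;100;100m🬆[38;2;255;100;100m[48;2;35;35;50m🬺[0m
[38;2;15;15;25m[48;2;35;35;50m🬰[38;2;255;100;100m[48;2;23;23;35m🬀[38;2;35;35;50m[48;2;255;100;100m🬐[38;2;255;100;100m[48;2;255;100;100m [38;2;27;27;40m[48;2;255;100;100m🬸[38;2;15;15;25m[48;2;35;35;50m🬰[38;2;35;35;50m[48;2;15;15;25m🬛[38;2;15;15;25m[48;2;35;35;50m🬰[38;2;255;100;100m[48;2;31;31;45m🬁[38;2;255;100;100m[48;2;21;21;33m🬆[0m
[38;2;15;15;25m[48;2;35;35;50m🬎[38;2;15;15;25m[48;2;35;35;50m🬎[38;2;35;35;50m[48;2;15;15;25m🬲[38;2;255;100;100m[48;2;23;23;35m🬀[38;2;35;35;50m[48;2;15;15;25m🬲[38;2;15;15;25m[48;2;35;35;50m🬎[38;2;35;35;50m[48;2;15;15;25m🬲[38;2;15;15;25m[48;2;35;35;50m🬎[38;2;35;35;50m[48;2;15;15;25m🬲[38;2;15;15;25m[48;2;35;35;50m🬎[0m
[38;2;15;15;25m[48;2;15;15;25m [38;2;15;15;25m[48;2;15;15;25m [38;2;35;35;50m[48;2;15;15;25m▌[38;2;15;15;25m[48;2;15;15;25m [38;2;35;35;50m[48;2;15;15;25m▌[38;2;15;15;25m[48;2;15;15;25m [38;2;35;35;50m[48;2;15;15;25m▌[38;2;15;15;25m[48;2;15;15;25m [38;2;35;35;50m[48;2;15;15;25m▌[38;2;15;15;25m[48;2;15;15;25m [0m
</frame>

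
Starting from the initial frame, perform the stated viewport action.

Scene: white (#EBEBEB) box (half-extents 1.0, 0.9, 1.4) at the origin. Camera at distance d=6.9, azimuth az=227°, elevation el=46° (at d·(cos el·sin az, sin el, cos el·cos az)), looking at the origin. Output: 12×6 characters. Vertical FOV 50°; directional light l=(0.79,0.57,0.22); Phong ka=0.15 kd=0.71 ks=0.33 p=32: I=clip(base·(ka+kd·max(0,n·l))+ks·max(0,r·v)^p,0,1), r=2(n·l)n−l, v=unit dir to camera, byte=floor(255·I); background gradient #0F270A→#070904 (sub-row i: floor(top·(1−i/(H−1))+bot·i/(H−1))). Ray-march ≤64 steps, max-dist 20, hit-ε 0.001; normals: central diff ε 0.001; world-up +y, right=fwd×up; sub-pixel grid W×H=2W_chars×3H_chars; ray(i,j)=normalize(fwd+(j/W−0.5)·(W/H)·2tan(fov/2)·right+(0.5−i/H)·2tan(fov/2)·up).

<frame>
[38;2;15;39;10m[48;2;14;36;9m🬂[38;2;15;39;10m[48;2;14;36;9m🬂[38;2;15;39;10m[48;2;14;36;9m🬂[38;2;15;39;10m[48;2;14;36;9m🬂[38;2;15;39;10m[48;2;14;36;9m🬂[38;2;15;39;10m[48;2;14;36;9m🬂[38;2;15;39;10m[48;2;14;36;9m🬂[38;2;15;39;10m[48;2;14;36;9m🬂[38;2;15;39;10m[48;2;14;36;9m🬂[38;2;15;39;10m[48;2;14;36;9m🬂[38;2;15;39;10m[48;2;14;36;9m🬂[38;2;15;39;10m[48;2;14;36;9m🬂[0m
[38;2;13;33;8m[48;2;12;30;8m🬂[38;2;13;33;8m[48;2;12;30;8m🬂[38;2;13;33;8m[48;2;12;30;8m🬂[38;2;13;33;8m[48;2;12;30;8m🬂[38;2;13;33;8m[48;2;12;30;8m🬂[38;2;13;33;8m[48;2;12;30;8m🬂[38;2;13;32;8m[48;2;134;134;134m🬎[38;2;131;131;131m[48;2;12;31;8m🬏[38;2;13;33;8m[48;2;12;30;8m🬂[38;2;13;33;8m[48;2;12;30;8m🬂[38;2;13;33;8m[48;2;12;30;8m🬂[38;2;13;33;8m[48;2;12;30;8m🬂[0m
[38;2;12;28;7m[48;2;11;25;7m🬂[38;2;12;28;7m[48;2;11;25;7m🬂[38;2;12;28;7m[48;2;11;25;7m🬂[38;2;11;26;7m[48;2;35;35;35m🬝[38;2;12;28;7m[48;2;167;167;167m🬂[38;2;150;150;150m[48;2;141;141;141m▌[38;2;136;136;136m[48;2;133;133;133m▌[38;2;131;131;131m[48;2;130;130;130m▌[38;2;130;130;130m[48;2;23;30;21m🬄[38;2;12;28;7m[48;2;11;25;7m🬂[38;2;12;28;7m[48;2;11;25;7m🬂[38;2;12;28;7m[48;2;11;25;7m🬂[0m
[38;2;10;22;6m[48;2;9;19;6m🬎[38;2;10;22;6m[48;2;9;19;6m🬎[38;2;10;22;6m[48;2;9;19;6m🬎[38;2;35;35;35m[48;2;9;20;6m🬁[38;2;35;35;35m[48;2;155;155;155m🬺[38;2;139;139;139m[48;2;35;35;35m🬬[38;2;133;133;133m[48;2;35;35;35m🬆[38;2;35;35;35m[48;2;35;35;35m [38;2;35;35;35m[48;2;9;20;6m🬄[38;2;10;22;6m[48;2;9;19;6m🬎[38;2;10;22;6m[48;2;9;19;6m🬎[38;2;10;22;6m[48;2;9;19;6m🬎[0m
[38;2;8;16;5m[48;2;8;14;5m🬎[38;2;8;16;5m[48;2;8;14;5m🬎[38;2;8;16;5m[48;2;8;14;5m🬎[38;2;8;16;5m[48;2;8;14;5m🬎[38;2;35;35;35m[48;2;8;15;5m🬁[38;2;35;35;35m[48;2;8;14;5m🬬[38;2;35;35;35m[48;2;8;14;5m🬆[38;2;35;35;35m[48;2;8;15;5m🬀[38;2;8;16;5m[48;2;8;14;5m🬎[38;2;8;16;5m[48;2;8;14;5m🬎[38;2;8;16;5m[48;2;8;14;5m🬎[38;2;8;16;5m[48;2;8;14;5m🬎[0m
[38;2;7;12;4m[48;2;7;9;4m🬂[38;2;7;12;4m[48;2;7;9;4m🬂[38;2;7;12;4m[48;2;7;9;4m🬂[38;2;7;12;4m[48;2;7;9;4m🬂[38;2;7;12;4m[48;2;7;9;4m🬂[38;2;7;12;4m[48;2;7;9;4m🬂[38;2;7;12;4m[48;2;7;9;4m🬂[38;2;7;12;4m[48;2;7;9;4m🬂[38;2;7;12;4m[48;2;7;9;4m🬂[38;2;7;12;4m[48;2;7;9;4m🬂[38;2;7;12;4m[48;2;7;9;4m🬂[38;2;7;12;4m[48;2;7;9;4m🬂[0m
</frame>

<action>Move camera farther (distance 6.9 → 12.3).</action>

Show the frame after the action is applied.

<frame>
[38;2;15;39;10m[48;2;14;36;9m🬂[38;2;15;39;10m[48;2;14;36;9m🬂[38;2;15;39;10m[48;2;14;36;9m🬂[38;2;15;39;10m[48;2;14;36;9m🬂[38;2;15;39;10m[48;2;14;36;9m🬂[38;2;15;39;10m[48;2;14;36;9m🬂[38;2;15;39;10m[48;2;14;36;9m🬂[38;2;15;39;10m[48;2;14;36;9m🬂[38;2;15;39;10m[48;2;14;36;9m🬂[38;2;15;39;10m[48;2;14;36;9m🬂[38;2;15;39;10m[48;2;14;36;9m🬂[38;2;15;39;10m[48;2;14;36;9m🬂[0m
[38;2;13;33;8m[48;2;12;30;8m🬂[38;2;13;33;8m[48;2;12;30;8m🬂[38;2;13;33;8m[48;2;12;30;8m🬂[38;2;13;33;8m[48;2;12;30;8m🬂[38;2;13;33;8m[48;2;12;30;8m🬂[38;2;13;33;8m[48;2;12;30;8m🬂[38;2;13;33;8m[48;2;12;30;8m🬂[38;2;13;33;8m[48;2;12;30;8m🬂[38;2;13;33;8m[48;2;12;30;8m🬂[38;2;13;33;8m[48;2;12;30;8m🬂[38;2;13;33;8m[48;2;12;30;8m🬂[38;2;13;33;8m[48;2;12;30;8m🬂[0m
[38;2;12;28;7m[48;2;11;25;7m🬂[38;2;12;28;7m[48;2;11;25;7m🬂[38;2;12;28;7m[48;2;11;25;7m🬂[38;2;12;28;7m[48;2;11;25;7m🬂[38;2;12;28;7m[48;2;11;25;7m🬂[38;2;11;27;7m[48;2;145;145;145m🬎[38;2;12;28;7m[48;2;134;134;134m🬂[38;2;131;131;131m[48;2;11;26;7m🬏[38;2;12;28;7m[48;2;11;25;7m🬂[38;2;12;28;7m[48;2;11;25;7m🬂[38;2;12;28;7m[48;2;11;25;7m🬂[38;2;12;28;7m[48;2;11;25;7m🬂[0m
[38;2;10;22;6m[48;2;9;19;6m🬎[38;2;10;22;6m[48;2;9;19;6m🬎[38;2;10;22;6m[48;2;9;19;6m🬎[38;2;10;22;6m[48;2;9;19;6m🬎[38;2;10;22;6m[48;2;9;19;6m🬎[38;2;139;139;139m[48;2;29;31;29m🬁[38;2;135;135;135m[48;2;29;31;29m🬀[38;2;35;35;35m[48;2;9;20;6m🬄[38;2;10;22;6m[48;2;9;19;6m🬎[38;2;10;22;6m[48;2;9;19;6m🬎[38;2;10;22;6m[48;2;9;19;6m🬎[38;2;10;22;6m[48;2;9;19;6m🬎[0m
[38;2;8;16;5m[48;2;8;14;5m🬎[38;2;8;16;5m[48;2;8;14;5m🬎[38;2;8;16;5m[48;2;8;14;5m🬎[38;2;8;16;5m[48;2;8;14;5m🬎[38;2;8;16;5m[48;2;8;14;5m🬎[38;2;8;16;5m[48;2;8;14;5m🬎[38;2;8;16;5m[48;2;8;14;5m🬎[38;2;8;16;5m[48;2;8;14;5m🬎[38;2;8;16;5m[48;2;8;14;5m🬎[38;2;8;16;5m[48;2;8;14;5m🬎[38;2;8;16;5m[48;2;8;14;5m🬎[38;2;8;16;5m[48;2;8;14;5m🬎[0m
[38;2;7;12;4m[48;2;7;9;4m🬂[38;2;7;12;4m[48;2;7;9;4m🬂[38;2;7;12;4m[48;2;7;9;4m🬂[38;2;7;12;4m[48;2;7;9;4m🬂[38;2;7;12;4m[48;2;7;9;4m🬂[38;2;7;12;4m[48;2;7;9;4m🬂[38;2;7;12;4m[48;2;7;9;4m🬂[38;2;7;12;4m[48;2;7;9;4m🬂[38;2;7;12;4m[48;2;7;9;4m🬂[38;2;7;12;4m[48;2;7;9;4m🬂[38;2;7;12;4m[48;2;7;9;4m🬂[38;2;7;12;4m[48;2;7;9;4m🬂[0m
</frame>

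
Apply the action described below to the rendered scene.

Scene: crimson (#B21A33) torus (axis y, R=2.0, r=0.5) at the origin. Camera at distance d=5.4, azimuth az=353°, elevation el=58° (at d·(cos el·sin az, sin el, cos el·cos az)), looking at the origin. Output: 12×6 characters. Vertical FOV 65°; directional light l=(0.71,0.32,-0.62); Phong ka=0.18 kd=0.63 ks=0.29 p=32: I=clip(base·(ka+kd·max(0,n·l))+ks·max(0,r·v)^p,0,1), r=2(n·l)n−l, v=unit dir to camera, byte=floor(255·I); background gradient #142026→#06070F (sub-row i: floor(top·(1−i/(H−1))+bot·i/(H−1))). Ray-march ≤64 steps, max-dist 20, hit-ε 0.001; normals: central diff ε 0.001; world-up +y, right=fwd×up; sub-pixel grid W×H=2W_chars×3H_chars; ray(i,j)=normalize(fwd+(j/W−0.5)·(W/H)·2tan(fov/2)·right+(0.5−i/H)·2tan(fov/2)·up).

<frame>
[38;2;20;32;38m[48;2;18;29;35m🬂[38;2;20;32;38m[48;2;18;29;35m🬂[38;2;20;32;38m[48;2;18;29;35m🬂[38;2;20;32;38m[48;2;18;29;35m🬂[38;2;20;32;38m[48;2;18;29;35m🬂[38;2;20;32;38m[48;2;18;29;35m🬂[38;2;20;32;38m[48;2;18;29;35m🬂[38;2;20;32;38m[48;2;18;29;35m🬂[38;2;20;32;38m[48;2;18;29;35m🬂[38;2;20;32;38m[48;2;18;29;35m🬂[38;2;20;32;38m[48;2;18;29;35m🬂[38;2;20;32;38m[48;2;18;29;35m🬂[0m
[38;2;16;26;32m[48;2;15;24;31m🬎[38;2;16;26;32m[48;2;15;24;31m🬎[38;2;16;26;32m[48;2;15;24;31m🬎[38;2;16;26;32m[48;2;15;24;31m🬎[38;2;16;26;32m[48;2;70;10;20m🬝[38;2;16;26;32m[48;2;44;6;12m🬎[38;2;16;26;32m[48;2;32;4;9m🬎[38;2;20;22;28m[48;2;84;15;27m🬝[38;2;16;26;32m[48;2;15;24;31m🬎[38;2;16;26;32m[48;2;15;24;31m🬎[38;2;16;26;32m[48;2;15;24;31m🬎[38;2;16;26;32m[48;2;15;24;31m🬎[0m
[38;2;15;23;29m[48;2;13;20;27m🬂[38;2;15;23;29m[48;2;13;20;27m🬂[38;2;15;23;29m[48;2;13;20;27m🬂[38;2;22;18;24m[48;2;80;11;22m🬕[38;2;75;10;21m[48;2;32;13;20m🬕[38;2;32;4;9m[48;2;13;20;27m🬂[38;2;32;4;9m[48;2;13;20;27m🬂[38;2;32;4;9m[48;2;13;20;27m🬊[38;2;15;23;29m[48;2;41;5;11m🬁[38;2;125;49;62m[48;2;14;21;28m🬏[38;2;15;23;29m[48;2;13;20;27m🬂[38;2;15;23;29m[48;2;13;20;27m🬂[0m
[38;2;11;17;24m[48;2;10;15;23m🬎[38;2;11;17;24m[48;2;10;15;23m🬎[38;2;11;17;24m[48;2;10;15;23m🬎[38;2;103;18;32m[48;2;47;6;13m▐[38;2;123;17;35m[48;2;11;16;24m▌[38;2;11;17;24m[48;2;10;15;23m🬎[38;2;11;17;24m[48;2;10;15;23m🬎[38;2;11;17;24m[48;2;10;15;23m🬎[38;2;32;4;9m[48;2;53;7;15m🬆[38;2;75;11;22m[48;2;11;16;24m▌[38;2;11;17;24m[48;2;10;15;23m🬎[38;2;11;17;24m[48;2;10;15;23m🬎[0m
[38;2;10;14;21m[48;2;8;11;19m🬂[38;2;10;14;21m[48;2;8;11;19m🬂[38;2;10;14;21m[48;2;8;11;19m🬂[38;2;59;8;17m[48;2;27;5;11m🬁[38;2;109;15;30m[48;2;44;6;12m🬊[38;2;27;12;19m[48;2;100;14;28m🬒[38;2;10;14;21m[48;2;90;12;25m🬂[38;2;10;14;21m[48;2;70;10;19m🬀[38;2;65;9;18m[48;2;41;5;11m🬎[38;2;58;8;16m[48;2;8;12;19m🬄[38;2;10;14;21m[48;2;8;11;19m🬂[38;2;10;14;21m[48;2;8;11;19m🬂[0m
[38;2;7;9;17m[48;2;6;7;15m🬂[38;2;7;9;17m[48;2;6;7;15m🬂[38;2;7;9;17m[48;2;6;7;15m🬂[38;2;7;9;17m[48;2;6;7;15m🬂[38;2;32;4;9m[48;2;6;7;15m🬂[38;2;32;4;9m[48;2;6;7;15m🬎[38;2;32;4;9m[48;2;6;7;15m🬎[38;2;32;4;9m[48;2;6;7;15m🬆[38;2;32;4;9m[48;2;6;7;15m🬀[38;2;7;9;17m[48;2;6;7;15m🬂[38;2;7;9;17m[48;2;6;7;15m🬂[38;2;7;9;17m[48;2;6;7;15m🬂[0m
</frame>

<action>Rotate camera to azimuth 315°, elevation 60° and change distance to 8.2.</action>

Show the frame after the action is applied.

<frame>
[38;2;20;32;38m[48;2;18;29;35m🬂[38;2;20;32;38m[48;2;18;29;35m🬂[38;2;20;32;38m[48;2;18;29;35m🬂[38;2;20;32;38m[48;2;18;29;35m🬂[38;2;20;32;38m[48;2;18;29;35m🬂[38;2;20;32;38m[48;2;18;29;35m🬂[38;2;20;32;38m[48;2;18;29;35m🬂[38;2;20;32;38m[48;2;18;29;35m🬂[38;2;20;32;38m[48;2;18;29;35m🬂[38;2;20;32;38m[48;2;18;29;35m🬂[38;2;20;32;38m[48;2;18;29;35m🬂[38;2;20;32;38m[48;2;18;29;35m🬂[0m
[38;2;16;26;32m[48;2;15;24;31m🬎[38;2;16;26;32m[48;2;15;24;31m🬎[38;2;16;26;32m[48;2;15;24;31m🬎[38;2;16;26;32m[48;2;15;24;31m🬎[38;2;16;26;32m[48;2;15;24;31m🬎[38;2;16;26;32m[48;2;15;24;31m🬎[38;2;16;26;32m[48;2;15;24;31m🬎[38;2;16;26;32m[48;2;15;24;31m🬎[38;2;16;26;32m[48;2;15;24;31m🬎[38;2;16;26;32m[48;2;15;24;31m🬎[38;2;16;26;32m[48;2;15;24;31m🬎[38;2;16;26;32m[48;2;15;24;31m🬎[0m
[38;2;15;23;29m[48;2;13;20;27m🬂[38;2;15;23;29m[48;2;13;20;27m🬂[38;2;15;23;29m[48;2;13;20;27m🬂[38;2;15;23;29m[48;2;13;20;27m🬂[38;2;14;22;28m[48;2;65;8;18m🬆[38;2;111;16;31m[48;2;29;11;17m🬀[38;2;39;5;11m[48;2;13;20;27m🬎[38;2;95;14;27m[48;2;26;13;19m🬈[38;2;76;11;22m[48;2;14;21;28m🬏[38;2;15;23;29m[48;2;13;20;27m🬂[38;2;15;23;29m[48;2;13;20;27m🬂[38;2;15;23;29m[48;2;13;20;27m🬂[0m
[38;2;11;17;24m[48;2;10;15;23m🬎[38;2;11;17;24m[48;2;10;15;23m🬎[38;2;11;17;24m[48;2;10;15;23m🬎[38;2;11;17;24m[48;2;10;15;23m🬎[38;2;81;12;24m[48;2;45;6;12m🬉[38;2;135;41;56m[48;2;11;17;24m🬏[38;2;11;17;24m[48;2;10;15;23m🬎[38;2;35;13;20m[48;2;98;17;31m🬥[38;2;54;7;15m[48;2;16;13;20m🬄[38;2;11;17;24m[48;2;10;15;23m🬎[38;2;11;17;24m[48;2;10;15;23m🬎[38;2;11;17;24m[48;2;10;15;23m🬎[0m
[38;2;10;14;21m[48;2;8;11;19m🬂[38;2;10;14;21m[48;2;8;11;19m🬂[38;2;10;14;21m[48;2;8;11;19m🬂[38;2;10;14;21m[48;2;8;11;19m🬂[38;2;8;12;19m[48;2;32;4;9m🬺[38;2;65;9;18m[48;2;17;8;15m🬁[38;2;71;10;20m[48;2;20;7;14m🬂[38;2;33;4;9m[48;2;8;11;19m🬂[38;2;10;14;21m[48;2;8;11;19m🬂[38;2;10;14;21m[48;2;8;11;19m🬂[38;2;10;14;21m[48;2;8;11;19m🬂[38;2;10;14;21m[48;2;8;11;19m🬂[0m
[38;2;7;9;17m[48;2;6;7;15m🬂[38;2;7;9;17m[48;2;6;7;15m🬂[38;2;7;9;17m[48;2;6;7;15m🬂[38;2;7;9;17m[48;2;6;7;15m🬂[38;2;7;9;17m[48;2;6;7;15m🬂[38;2;7;9;17m[48;2;6;7;15m🬂[38;2;7;9;17m[48;2;6;7;15m🬂[38;2;7;9;17m[48;2;6;7;15m🬂[38;2;7;9;17m[48;2;6;7;15m🬂[38;2;7;9;17m[48;2;6;7;15m🬂[38;2;7;9;17m[48;2;6;7;15m🬂[38;2;7;9;17m[48;2;6;7;15m🬂[0m
</frame>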